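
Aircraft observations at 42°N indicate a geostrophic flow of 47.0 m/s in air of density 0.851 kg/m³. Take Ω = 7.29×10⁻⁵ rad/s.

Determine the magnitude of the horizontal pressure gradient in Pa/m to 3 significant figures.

Coriolis parameter at 42°N:
f = 2Ω sin φ = 2 × 7.29×10⁻⁵ × sin 42° = 9.76×10⁻⁵ s⁻¹
Geostrophic balance rearranged: |∂P/∂n| = f ρ V_g
|∂P/∂n| = 9.76×10⁻⁵ × 0.851 × 47.0 = 3.90×10⁻³ Pa/m

3.90×10⁻³ Pa/m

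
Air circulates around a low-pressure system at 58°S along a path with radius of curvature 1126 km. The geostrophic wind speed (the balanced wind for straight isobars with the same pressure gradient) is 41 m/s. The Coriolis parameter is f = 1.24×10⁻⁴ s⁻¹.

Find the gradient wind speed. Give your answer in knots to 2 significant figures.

Around a low, centrifugal force acts outward with Coriolis, so pressure-gradient force balances both:
(1/ρ)|∂P/∂n| = fV + V²/R  →  V² + fR·V − fR·V_g = 0
With fR = 1.24×10⁻⁴ × 1126×10³ m = 140 m/s:
V = [−fR + √((fR)² + 4 fR V_g)]/2 = [−140 + √(140² + 4×140×41)]/2 = 33.1 m/s
Subgeostrophic (V < V_g = 41 m/s), as expected around a low.
Converting: 33.1 m/s × 1.944 = 64 knots

64 knots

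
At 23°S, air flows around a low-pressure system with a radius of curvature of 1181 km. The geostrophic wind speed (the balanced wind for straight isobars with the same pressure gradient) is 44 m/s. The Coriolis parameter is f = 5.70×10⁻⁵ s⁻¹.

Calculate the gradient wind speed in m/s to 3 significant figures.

Around a low, centrifugal force acts outward with Coriolis, so pressure-gradient force balances both:
(1/ρ)|∂P/∂n| = fV + V²/R  →  V² + fR·V − fR·V_g = 0
With fR = 5.70×10⁻⁵ × 1181×10³ m = 67.3 m/s:
V = [−fR + √((fR)² + 4 fR V_g)]/2 = [−67.3 + √(67.3² + 4×67.3×44)]/2 = 30.3 m/s
Subgeostrophic (V < V_g = 44 m/s), as expected around a low.

30.3 m/s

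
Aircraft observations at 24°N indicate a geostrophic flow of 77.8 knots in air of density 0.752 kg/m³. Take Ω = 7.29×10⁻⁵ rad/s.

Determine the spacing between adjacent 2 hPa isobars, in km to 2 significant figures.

110 km

Coriolis parameter at 24°N:
f = 2Ω sin φ = 2 × 7.29×10⁻⁵ × sin 24° = 5.93×10⁻⁵ s⁻¹
Wind speed in SI: 77.8 knots = 40.0 m/s
Geostrophic balance rearranged: |∂P/∂n| = f ρ V_g
|∂P/∂n| = 5.93×10⁻⁵ × 0.752 × 40.0 = 1.78×10⁻³ Pa/m
Isobar spacing: Δn = ΔP/|∂P/∂n| = 200 Pa / 1.78×10⁻³ Pa/m = 112053 m ≈ 110 km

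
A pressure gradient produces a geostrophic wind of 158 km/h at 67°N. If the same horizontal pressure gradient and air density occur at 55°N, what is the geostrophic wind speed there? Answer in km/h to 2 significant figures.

180 km/h

With the same pressure gradient and density, V_g ∝ 1/f ∝ 1/sin φ.
V₂ = V₁ · sin φ₁ / sin φ₂ = 158 × sin 67° / sin 55°
V₂ = 158 × 0.9205/0.8192 = 180 km/h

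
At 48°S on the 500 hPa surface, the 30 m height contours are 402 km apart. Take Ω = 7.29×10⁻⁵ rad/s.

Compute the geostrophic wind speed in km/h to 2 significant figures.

Coriolis parameter at 48°S:
f = 2Ω sin φ = 2 × 7.29×10⁻⁵ × sin 48° = 1.08×10⁻⁴ s⁻¹
Height gradient: |∂Z/∂n| = 30 m / 402000 m = 7.46×10⁻⁵
On a pressure surface, geostrophic balance gives V_g = (g/f)|∂Z/∂n|:
V_g = 9.81 × 7.46×10⁻⁵ / 1.08×10⁻⁴ = 6.76 m/s
Converting: 6.76 m/s × 3.6 = 24 km/h

24 km/h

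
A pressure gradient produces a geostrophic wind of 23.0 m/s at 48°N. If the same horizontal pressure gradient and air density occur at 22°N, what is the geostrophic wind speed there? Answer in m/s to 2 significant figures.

46 m/s

With the same pressure gradient and density, V_g ∝ 1/f ∝ 1/sin φ.
V₂ = V₁ · sin φ₁ / sin φ₂ = 23.0 × sin 48° / sin 22°
V₂ = 23.0 × 0.7431/0.3746 = 46 m/s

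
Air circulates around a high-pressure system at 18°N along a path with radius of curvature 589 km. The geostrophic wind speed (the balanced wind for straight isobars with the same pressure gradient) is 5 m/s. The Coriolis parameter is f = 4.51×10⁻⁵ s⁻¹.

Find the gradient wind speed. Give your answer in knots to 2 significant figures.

13 knots

Around a high, pressure-gradient force acts outward with centrifugal, so Coriolis balances both:
fV = (1/ρ)|∂P/∂n| + V²/R  →  V² − fR·V + fR·V_g = 0
With fR = 4.51×10⁻⁵ × 589×10³ m = 26.6 m/s:
V = [fR − √((fR)² − 4 fR V_g)]/2 = [26.6 − √(26.6² − 4×26.6×5)]/2 = 6.68 m/s
Supergeostrophic (V > V_g = 5 m/s), as expected around a high.
Converting: 6.68 m/s × 1.944 = 13 knots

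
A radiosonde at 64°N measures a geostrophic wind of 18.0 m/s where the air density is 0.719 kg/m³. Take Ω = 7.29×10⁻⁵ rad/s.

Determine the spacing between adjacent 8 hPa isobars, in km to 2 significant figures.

470 km

Coriolis parameter at 64°N:
f = 2Ω sin φ = 2 × 7.29×10⁻⁵ × sin 64° = 1.31×10⁻⁴ s⁻¹
Geostrophic balance rearranged: |∂P/∂n| = f ρ V_g
|∂P/∂n| = 1.31×10⁻⁴ × 0.719 × 18.0 = 1.70×10⁻³ Pa/m
Isobar spacing: Δn = ΔP/|∂P/∂n| = 800 Pa / 1.70×10⁻³ Pa/m = 471705 m ≈ 470 km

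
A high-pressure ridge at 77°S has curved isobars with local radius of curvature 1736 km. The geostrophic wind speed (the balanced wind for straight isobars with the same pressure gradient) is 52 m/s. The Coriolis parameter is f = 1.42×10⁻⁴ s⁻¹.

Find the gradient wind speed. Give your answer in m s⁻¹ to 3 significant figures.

Around a high, pressure-gradient force acts outward with centrifugal, so Coriolis balances both:
fV = (1/ρ)|∂P/∂n| + V²/R  →  V² − fR·V + fR·V_g = 0
With fR = 1.42×10⁻⁴ × 1736×10³ m = 247 m/s:
V = [fR − √((fR)² − 4 fR V_g)]/2 = [247 − √(247² − 4×247×52)]/2 = 74.5 m/s
Supergeostrophic (V > V_g = 52 m/s), as expected around a high.

74.5 m s⁻¹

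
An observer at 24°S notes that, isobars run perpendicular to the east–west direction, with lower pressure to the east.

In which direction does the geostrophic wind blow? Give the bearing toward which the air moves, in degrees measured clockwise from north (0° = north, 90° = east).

The pressure-gradient force points toward the east (bearing 090°).
Geostrophic balance: in the Southern Hemisphere the Coriolis force deflects motion to the left, so the geostrophic wind blows 90° to the left of the pressure-gradient force (low pressure on the right).
Rotating 090° by 90° counterclockwise gives 000° — the wind blows toward the north.

000°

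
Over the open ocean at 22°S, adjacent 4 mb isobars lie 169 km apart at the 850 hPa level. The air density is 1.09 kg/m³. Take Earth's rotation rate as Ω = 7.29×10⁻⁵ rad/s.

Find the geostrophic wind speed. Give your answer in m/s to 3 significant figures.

Coriolis parameter at 22°S:
f = 2Ω sin φ = 2 × 7.29×10⁻⁵ × sin 22° = 5.46×10⁻⁵ s⁻¹
Pressure gradient: |∂P/∂n| = 400 Pa / 169000 m = 2.37×10⁻³ Pa/m
Geostrophic balance (pressure-gradient force = Coriolis force):
V_g = (1/(fρ)) |∂P/∂n| = 2.37×10⁻³ / (5.46×10⁻⁵ × 1.09) = 39.8 m/s

39.8 m/s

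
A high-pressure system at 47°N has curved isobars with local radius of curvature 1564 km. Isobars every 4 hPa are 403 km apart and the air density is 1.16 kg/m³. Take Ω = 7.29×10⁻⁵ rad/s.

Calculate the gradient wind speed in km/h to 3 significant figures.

30.4 km/h

Coriolis parameter at 47°N:
f = 2Ω sin φ = 2 × 7.29×10⁻⁵ × sin 47° = 1.07×10⁻⁴ s⁻¹
Pressure gradient: |∂P/∂n| = 400 Pa / 403000 m = 9.93×10⁻⁴ Pa/m
Geostrophic speed: V_g = |∂P/∂n|/(fρ) = 9.93×10⁻⁴/(1.07×10⁻⁴ × 1.16) = 8.02 m/s
Around a high, pressure-gradient force acts outward with centrifugal, so Coriolis balances both:
fV = (1/ρ)|∂P/∂n| + V²/R  →  V² − fR·V + fR·V_g = 0
With fR = 1.07×10⁻⁴ × 1564×10³ m = 167 m/s:
V = [fR − √((fR)² − 4 fR V_g)]/2 = [167 − √(167² − 4×167×8.02)]/2 = 8.45 m/s
Supergeostrophic (V > V_g = 8.02 m/s), as expected around a high.
Converting: 8.45 m/s × 3.6 = 30.4 km/h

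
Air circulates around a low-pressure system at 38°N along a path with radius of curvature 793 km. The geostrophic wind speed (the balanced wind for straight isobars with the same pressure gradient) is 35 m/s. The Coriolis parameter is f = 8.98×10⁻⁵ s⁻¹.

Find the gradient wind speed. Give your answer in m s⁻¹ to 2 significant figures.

26 m s⁻¹

Around a low, centrifugal force acts outward with Coriolis, so pressure-gradient force balances both:
(1/ρ)|∂P/∂n| = fV + V²/R  →  V² + fR·V − fR·V_g = 0
With fR = 8.98×10⁻⁵ × 793×10³ m = 71.2 m/s:
V = [−fR + √((fR)² + 4 fR V_g)]/2 = [−71.2 + √(71.2² + 4×71.2×35)]/2 = 25.7 m/s
Subgeostrophic (V < V_g = 35 m/s), as expected around a low.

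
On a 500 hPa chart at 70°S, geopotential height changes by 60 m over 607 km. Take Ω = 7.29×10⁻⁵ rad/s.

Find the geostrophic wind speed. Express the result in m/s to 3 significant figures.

7.08 m/s

Coriolis parameter at 70°S:
f = 2Ω sin φ = 2 × 7.29×10⁻⁵ × sin 70° = 1.37×10⁻⁴ s⁻¹
Height gradient: |∂Z/∂n| = 60 m / 607000 m = 9.88×10⁻⁵
On a pressure surface, geostrophic balance gives V_g = (g/f)|∂Z/∂n|:
V_g = 9.81 × 9.88×10⁻⁵ / 1.37×10⁻⁴ = 7.08 m/s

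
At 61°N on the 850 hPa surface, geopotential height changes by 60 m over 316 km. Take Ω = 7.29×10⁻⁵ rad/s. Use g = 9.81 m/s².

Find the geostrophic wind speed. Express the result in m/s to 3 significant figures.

Coriolis parameter at 61°N:
f = 2Ω sin φ = 2 × 7.29×10⁻⁵ × sin 61° = 1.28×10⁻⁴ s⁻¹
Height gradient: |∂Z/∂n| = 60 m / 316000 m = 1.90×10⁻⁴
On a pressure surface, geostrophic balance gives V_g = (g/f)|∂Z/∂n|:
V_g = 9.81 × 1.90×10⁻⁴ / 1.28×10⁻⁴ = 14.6 m/s

14.6 m/s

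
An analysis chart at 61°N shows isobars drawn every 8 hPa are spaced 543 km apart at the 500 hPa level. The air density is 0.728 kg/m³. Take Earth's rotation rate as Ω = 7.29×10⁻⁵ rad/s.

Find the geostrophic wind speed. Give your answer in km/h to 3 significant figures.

57.1 km/h

Coriolis parameter at 61°N:
f = 2Ω sin φ = 2 × 7.29×10⁻⁵ × sin 61° = 1.28×10⁻⁴ s⁻¹
Pressure gradient: |∂P/∂n| = 800 Pa / 543000 m = 1.47×10⁻³ Pa/m
Geostrophic balance (pressure-gradient force = Coriolis force):
V_g = (1/(fρ)) |∂P/∂n| = 1.47×10⁻³ / (1.28×10⁻⁴ × 0.728) = 15.9 m/s
Converting: 15.9 m/s × 3.6 = 57.1 km/h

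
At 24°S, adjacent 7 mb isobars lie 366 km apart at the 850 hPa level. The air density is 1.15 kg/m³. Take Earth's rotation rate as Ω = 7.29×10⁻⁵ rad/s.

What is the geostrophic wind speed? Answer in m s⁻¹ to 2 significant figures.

28 m s⁻¹

Coriolis parameter at 24°S:
f = 2Ω sin φ = 2 × 7.29×10⁻⁵ × sin 24° = 5.93×10⁻⁵ s⁻¹
Pressure gradient: |∂P/∂n| = 700 Pa / 366000 m = 1.91×10⁻³ Pa/m
Geostrophic balance (pressure-gradient force = Coriolis force):
V_g = (1/(fρ)) |∂P/∂n| = 1.91×10⁻³ / (5.93×10⁻⁵ × 1.15) = 28.0 m/s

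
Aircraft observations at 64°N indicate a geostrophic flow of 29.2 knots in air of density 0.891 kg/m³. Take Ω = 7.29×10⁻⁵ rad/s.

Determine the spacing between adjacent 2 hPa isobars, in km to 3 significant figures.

114 km

Coriolis parameter at 64°N:
f = 2Ω sin φ = 2 × 7.29×10⁻⁵ × sin 64° = 1.31×10⁻⁴ s⁻¹
Wind speed in SI: 29.2 knots = 15.0 m/s
Geostrophic balance rearranged: |∂P/∂n| = f ρ V_g
|∂P/∂n| = 1.31×10⁻⁴ × 0.891 × 15.0 = 1.75×10⁻³ Pa/m
Isobar spacing: Δn = ΔP/|∂P/∂n| = 200 Pa / 1.75×10⁻³ Pa/m = 114029 m ≈ 114 km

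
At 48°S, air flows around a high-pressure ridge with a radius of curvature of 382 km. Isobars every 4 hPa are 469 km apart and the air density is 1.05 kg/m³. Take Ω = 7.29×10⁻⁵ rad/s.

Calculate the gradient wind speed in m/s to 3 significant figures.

9.83 m/s

Coriolis parameter at 48°S:
f = 2Ω sin φ = 2 × 7.29×10⁻⁵ × sin 48° = 1.08×10⁻⁴ s⁻¹
Pressure gradient: |∂P/∂n| = 400 Pa / 469000 m = 8.53×10⁻⁴ Pa/m
Geostrophic speed: V_g = |∂P/∂n|/(fρ) = 8.53×10⁻⁴/(1.08×10⁻⁴ × 1.05) = 7.50 m/s
Around a high, pressure-gradient force acts outward with centrifugal, so Coriolis balances both:
fV = (1/ρ)|∂P/∂n| + V²/R  →  V² − fR·V + fR·V_g = 0
With fR = 1.08×10⁻⁴ × 382×10³ m = 41.4 m/s:
V = [fR − √((fR)² − 4 fR V_g)]/2 = [41.4 − √(41.4² − 4×41.4×7.5)]/2 = 9.83 m/s
Supergeostrophic (V > V_g = 7.5 m/s), as expected around a high.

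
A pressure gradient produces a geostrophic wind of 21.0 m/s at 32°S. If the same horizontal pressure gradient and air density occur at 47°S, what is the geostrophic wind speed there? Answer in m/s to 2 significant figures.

15 m/s

With the same pressure gradient and density, V_g ∝ 1/f ∝ 1/sin φ.
V₂ = V₁ · sin φ₁ / sin φ₂ = 21.0 × sin 32° / sin 47°
V₂ = 21.0 × 0.5299/0.7314 = 15 m/s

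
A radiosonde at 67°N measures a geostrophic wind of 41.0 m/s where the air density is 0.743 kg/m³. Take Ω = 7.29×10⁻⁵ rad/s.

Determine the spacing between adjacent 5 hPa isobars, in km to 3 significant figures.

122 km

Coriolis parameter at 67°N:
f = 2Ω sin φ = 2 × 7.29×10⁻⁵ × sin 67° = 1.34×10⁻⁴ s⁻¹
Geostrophic balance rearranged: |∂P/∂n| = f ρ V_g
|∂P/∂n| = 1.34×10⁻⁴ × 0.743 × 41.0 = 4.09×10⁻³ Pa/m
Isobar spacing: Δn = ΔP/|∂P/∂n| = 500 Pa / 4.09×10⁻³ Pa/m = 122296 m ≈ 122 km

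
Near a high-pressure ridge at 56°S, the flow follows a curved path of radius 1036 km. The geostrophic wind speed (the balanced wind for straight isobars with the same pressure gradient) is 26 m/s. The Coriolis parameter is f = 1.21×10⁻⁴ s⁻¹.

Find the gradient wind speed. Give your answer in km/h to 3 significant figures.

133 km/h

Around a high, pressure-gradient force acts outward with centrifugal, so Coriolis balances both:
fV = (1/ρ)|∂P/∂n| + V²/R  →  V² − fR·V + fR·V_g = 0
With fR = 1.21×10⁻⁴ × 1036×10³ m = 125 m/s:
V = [fR − √((fR)² − 4 fR V_g)]/2 = [125 − √(125² − 4×125×26)]/2 = 36.8 m/s
Supergeostrophic (V > V_g = 26 m/s), as expected around a high.
Converting: 36.8 m/s × 3.6 = 133 km/h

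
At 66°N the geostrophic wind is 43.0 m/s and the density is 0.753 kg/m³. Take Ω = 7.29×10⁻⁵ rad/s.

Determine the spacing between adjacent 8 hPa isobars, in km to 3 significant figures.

Coriolis parameter at 66°N:
f = 2Ω sin φ = 2 × 7.29×10⁻⁵ × sin 66° = 1.33×10⁻⁴ s⁻¹
Geostrophic balance rearranged: |∂P/∂n| = f ρ V_g
|∂P/∂n| = 1.33×10⁻⁴ × 0.753 × 43.0 = 4.31×10⁻³ Pa/m
Isobar spacing: Δn = ΔP/|∂P/∂n| = 800 Pa / 4.31×10⁻³ Pa/m = 185498 m ≈ 185 km

185 km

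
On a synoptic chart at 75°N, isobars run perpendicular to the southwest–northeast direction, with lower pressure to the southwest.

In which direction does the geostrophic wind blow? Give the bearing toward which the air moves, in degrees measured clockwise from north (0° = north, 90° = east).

The pressure-gradient force points toward the southwest (bearing 225°).
Geostrophic balance: in the Northern Hemisphere the Coriolis force deflects motion to the right, so the geostrophic wind blows 90° to the right of the pressure-gradient force (low pressure on the left).
Rotating 225° by 90° clockwise gives 315° — the wind blows toward the northwest.

315°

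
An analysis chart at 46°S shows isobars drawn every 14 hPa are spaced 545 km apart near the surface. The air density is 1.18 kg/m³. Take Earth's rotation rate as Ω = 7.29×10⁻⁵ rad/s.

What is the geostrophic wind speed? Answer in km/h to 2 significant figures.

Coriolis parameter at 46°S:
f = 2Ω sin φ = 2 × 7.29×10⁻⁵ × sin 46° = 1.05×10⁻⁴ s⁻¹
Pressure gradient: |∂P/∂n| = 1400 Pa / 545000 m = 2.57×10⁻³ Pa/m
Geostrophic balance (pressure-gradient force = Coriolis force):
V_g = (1/(fρ)) |∂P/∂n| = 2.57×10⁻³ / (1.05×10⁻⁴ × 1.18) = 20.8 m/s
Converting: 20.8 m/s × 3.6 = 75 km/h

75 km/h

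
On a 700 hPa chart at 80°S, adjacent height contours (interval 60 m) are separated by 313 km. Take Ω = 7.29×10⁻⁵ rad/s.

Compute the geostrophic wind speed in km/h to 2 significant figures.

47 km/h

Coriolis parameter at 80°S:
f = 2Ω sin φ = 2 × 7.29×10⁻⁵ × sin 80° = 1.44×10⁻⁴ s⁻¹
Height gradient: |∂Z/∂n| = 60 m / 313000 m = 1.92×10⁻⁴
On a pressure surface, geostrophic balance gives V_g = (g/f)|∂Z/∂n|:
V_g = 9.81 × 1.92×10⁻⁴ / 1.44×10⁻⁴ = 13.1 m/s
Converting: 13.1 m/s × 3.6 = 47 km/h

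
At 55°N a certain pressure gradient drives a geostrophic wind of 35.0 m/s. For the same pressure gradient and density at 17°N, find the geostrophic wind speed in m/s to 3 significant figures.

With the same pressure gradient and density, V_g ∝ 1/f ∝ 1/sin φ.
V₂ = V₁ · sin φ₁ / sin φ₂ = 35.0 × sin 55° / sin 17°
V₂ = 35.0 × 0.8192/0.2924 = 98.1 m/s

98.1 m/s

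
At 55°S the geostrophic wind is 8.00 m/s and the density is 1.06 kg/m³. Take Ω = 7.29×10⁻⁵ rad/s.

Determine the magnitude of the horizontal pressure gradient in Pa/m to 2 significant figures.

Coriolis parameter at 55°S:
f = 2Ω sin φ = 2 × 7.29×10⁻⁵ × sin 55° = 1.19×10⁻⁴ s⁻¹
Geostrophic balance rearranged: |∂P/∂n| = f ρ V_g
|∂P/∂n| = 1.19×10⁻⁴ × 1.06 × 8.00 = 1.01×10⁻³ Pa/m

1.0×10⁻³ Pa/m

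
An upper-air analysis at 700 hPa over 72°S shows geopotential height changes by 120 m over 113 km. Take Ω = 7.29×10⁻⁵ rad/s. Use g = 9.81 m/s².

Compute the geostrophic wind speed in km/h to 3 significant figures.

270 km/h

Coriolis parameter at 72°S:
f = 2Ω sin φ = 2 × 7.29×10⁻⁵ × sin 72° = 1.39×10⁻⁴ s⁻¹
Height gradient: |∂Z/∂n| = 120 m / 113000 m = 1.06×10⁻³
On a pressure surface, geostrophic balance gives V_g = (g/f)|∂Z/∂n|:
V_g = 9.81 × 1.06×10⁻³ / 1.39×10⁻⁴ = 75.1 m/s
Converting: 75.1 m/s × 3.6 = 270 km/h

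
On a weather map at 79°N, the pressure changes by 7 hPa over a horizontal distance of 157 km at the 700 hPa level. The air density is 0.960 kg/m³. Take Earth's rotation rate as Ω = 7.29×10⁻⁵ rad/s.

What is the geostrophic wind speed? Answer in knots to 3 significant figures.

Coriolis parameter at 79°N:
f = 2Ω sin φ = 2 × 7.29×10⁻⁵ × sin 79° = 1.43×10⁻⁴ s⁻¹
Pressure gradient: |∂P/∂n| = 700 Pa / 157000 m = 4.46×10⁻³ Pa/m
Geostrophic balance (pressure-gradient force = Coriolis force):
V_g = (1/(fρ)) |∂P/∂n| = 4.46×10⁻³ / (1.43×10⁻⁴ × 0.960) = 32.5 m/s
Converting: 32.5 m/s × 1.944 = 63.1 knots

63.1 knots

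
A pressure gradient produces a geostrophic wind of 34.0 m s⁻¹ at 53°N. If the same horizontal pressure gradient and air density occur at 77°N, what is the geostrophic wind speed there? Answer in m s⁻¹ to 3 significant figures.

With the same pressure gradient and density, V_g ∝ 1/f ∝ 1/sin φ.
V₂ = V₁ · sin φ₁ / sin φ₂ = 34.0 × sin 53° / sin 77°
V₂ = 34.0 × 0.7986/0.9744 = 27.9 m s⁻¹

27.9 m s⁻¹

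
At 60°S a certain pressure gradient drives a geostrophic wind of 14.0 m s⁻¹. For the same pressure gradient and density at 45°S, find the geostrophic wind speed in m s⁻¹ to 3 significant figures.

17.1 m s⁻¹

With the same pressure gradient and density, V_g ∝ 1/f ∝ 1/sin φ.
V₂ = V₁ · sin φ₁ / sin φ₂ = 14.0 × sin 60° / sin 45°
V₂ = 14.0 × 0.8660/0.7071 = 17.1 m s⁻¹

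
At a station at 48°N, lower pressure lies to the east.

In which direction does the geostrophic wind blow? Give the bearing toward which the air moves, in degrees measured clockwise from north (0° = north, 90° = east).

180°

The pressure-gradient force points toward the east (bearing 090°).
Geostrophic balance: in the Northern Hemisphere the Coriolis force deflects motion to the right, so the geostrophic wind blows 90° to the right of the pressure-gradient force (low pressure on the left).
Rotating 090° by 90° clockwise gives 180° — the wind blows toward the south.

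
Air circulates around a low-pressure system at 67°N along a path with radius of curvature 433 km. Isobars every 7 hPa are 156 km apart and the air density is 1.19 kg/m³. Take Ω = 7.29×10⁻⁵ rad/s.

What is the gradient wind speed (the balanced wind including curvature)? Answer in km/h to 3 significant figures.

74.6 km/h

Coriolis parameter at 67°N:
f = 2Ω sin φ = 2 × 7.29×10⁻⁵ × sin 67° = 1.34×10⁻⁴ s⁻¹
Pressure gradient: |∂P/∂n| = 700 Pa / 156000 m = 4.49×10⁻³ Pa/m
Geostrophic speed: V_g = |∂P/∂n|/(fρ) = 4.49×10⁻³/(1.34×10⁻⁴ × 1.19) = 28.1 m/s
Around a low, centrifugal force acts outward with Coriolis, so pressure-gradient force balances both:
(1/ρ)|∂P/∂n| = fV + V²/R  →  V² + fR·V − fR·V_g = 0
With fR = 1.34×10⁻⁴ × 433×10³ m = 58.1 m/s:
V = [−fR + √((fR)² + 4 fR V_g)]/2 = [−58.1 + √(58.1² + 4×58.1×28.1)]/2 = 20.7 m/s
Subgeostrophic (V < V_g = 28.1 m/s), as expected around a low.
Converting: 20.7 m/s × 3.6 = 74.6 km/h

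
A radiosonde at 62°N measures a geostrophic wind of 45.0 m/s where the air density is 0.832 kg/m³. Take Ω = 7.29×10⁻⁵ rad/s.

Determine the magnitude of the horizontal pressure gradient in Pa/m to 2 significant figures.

Coriolis parameter at 62°N:
f = 2Ω sin φ = 2 × 7.29×10⁻⁵ × sin 62° = 1.29×10⁻⁴ s⁻¹
Geostrophic balance rearranged: |∂P/∂n| = f ρ V_g
|∂P/∂n| = 1.29×10⁻⁴ × 0.832 × 45.0 = 4.82×10⁻³ Pa/m

4.8×10⁻³ Pa/m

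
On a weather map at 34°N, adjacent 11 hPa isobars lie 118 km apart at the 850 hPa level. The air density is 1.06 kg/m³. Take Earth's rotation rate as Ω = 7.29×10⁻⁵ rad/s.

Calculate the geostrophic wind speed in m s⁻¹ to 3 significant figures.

Coriolis parameter at 34°N:
f = 2Ω sin φ = 2 × 7.29×10⁻⁵ × sin 34° = 8.15×10⁻⁵ s⁻¹
Pressure gradient: |∂P/∂n| = 1100 Pa / 118000 m = 9.32×10⁻³ Pa/m
Geostrophic balance (pressure-gradient force = Coriolis force):
V_g = (1/(fρ)) |∂P/∂n| = 9.32×10⁻³ / (8.15×10⁻⁵ × 1.06) = 108 m/s

108 m s⁻¹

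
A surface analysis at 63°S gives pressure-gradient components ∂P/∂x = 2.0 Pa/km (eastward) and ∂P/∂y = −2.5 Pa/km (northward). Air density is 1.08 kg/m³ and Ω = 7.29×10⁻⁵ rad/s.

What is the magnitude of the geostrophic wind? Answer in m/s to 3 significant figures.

22.8 m/s

Coriolis parameter at 63°S:
f = 2Ω sin φ = 2 × 7.29×10⁻⁵ × sin 63° = 1.30×10⁻⁴ s⁻¹
In the Southern Hemisphere f is negative: f = −1.30×10⁻⁴ s⁻¹.
Component geostrophic relations (x east, y north):
u_g = −(1/(fρ)) ∂P/∂y,  v_g = (1/(fρ)) ∂P/∂x
u_g = −(−2.5×10⁻³)/(−1.30×10⁻⁴ × 1.08) = −17.8 m/s;  v_g = (2.0×10⁻³)/(−1.30×10⁻⁴ × 1.08) = −14.3 m/s
|V_g| = √(u_g² + v_g²) = 22.8 m/s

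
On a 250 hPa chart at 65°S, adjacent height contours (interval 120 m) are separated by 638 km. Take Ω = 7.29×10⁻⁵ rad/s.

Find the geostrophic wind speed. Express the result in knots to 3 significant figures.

Coriolis parameter at 65°S:
f = 2Ω sin φ = 2 × 7.29×10⁻⁵ × sin 65° = 1.32×10⁻⁴ s⁻¹
Height gradient: |∂Z/∂n| = 120 m / 638000 m = 1.88×10⁻⁴
On a pressure surface, geostrophic balance gives V_g = (g/f)|∂Z/∂n|:
V_g = 9.81 × 1.88×10⁻⁴ / 1.32×10⁻⁴ = 14.0 m/s
Converting: 14.0 m/s × 1.944 = 27.1 knots

27.1 knots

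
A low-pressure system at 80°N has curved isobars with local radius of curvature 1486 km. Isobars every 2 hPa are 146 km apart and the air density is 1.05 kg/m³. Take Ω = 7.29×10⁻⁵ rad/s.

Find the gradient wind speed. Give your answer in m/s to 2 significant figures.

Coriolis parameter at 80°N:
f = 2Ω sin φ = 2 × 7.29×10⁻⁵ × sin 80° = 1.44×10⁻⁴ s⁻¹
Pressure gradient: |∂P/∂n| = 200 Pa / 146000 m = 1.37×10⁻³ Pa/m
Geostrophic speed: V_g = |∂P/∂n|/(fρ) = 1.37×10⁻³/(1.44×10⁻⁴ × 1.05) = 9.09 m/s
Around a low, centrifugal force acts outward with Coriolis, so pressure-gradient force balances both:
(1/ρ)|∂P/∂n| = fV + V²/R  →  V² + fR·V − fR·V_g = 0
With fR = 1.44×10⁻⁴ × 1486×10³ m = 213 m/s:
V = [−fR + √((fR)² + 4 fR V_g)]/2 = [−213 + √(213² + 4×213×9.09)]/2 = 8.73 m/s
Subgeostrophic (V < V_g = 9.09 m/s), as expected around a low.

8.7 m/s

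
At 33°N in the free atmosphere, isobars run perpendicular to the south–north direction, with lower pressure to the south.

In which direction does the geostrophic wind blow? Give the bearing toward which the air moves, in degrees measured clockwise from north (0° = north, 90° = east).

270°

The pressure-gradient force points toward the south (bearing 180°).
Geostrophic balance: in the Northern Hemisphere the Coriolis force deflects motion to the right, so the geostrophic wind blows 90° to the right of the pressure-gradient force (low pressure on the left).
Rotating 180° by 90° clockwise gives 270° — the wind blows toward the west.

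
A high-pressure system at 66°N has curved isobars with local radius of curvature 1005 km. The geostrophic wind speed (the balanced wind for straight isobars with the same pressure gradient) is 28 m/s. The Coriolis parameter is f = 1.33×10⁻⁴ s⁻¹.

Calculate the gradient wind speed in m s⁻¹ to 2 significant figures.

40 m s⁻¹

Around a high, pressure-gradient force acts outward with centrifugal, so Coriolis balances both:
fV = (1/ρ)|∂P/∂n| + V²/R  →  V² − fR·V + fR·V_g = 0
With fR = 1.33×10⁻⁴ × 1005×10³ m = 134 m/s:
V = [fR − √((fR)² − 4 fR V_g)]/2 = [134 − √(134² − 4×134×28)]/2 = 39.9 m/s
Supergeostrophic (V > V_g = 28 m/s), as expected around a high.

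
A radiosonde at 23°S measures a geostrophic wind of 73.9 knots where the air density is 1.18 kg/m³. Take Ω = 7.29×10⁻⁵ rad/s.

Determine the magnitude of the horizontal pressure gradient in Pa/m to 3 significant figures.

2.56×10⁻³ Pa/m

Coriolis parameter at 23°S:
f = 2Ω sin φ = 2 × 7.29×10⁻⁵ × sin 23° = 5.70×10⁻⁵ s⁻¹
Wind speed in SI: 73.9 knots = 38.0 m/s
Geostrophic balance rearranged: |∂P/∂n| = f ρ V_g
|∂P/∂n| = 5.70×10⁻⁵ × 1.18 × 38.0 = 2.56×10⁻³ Pa/m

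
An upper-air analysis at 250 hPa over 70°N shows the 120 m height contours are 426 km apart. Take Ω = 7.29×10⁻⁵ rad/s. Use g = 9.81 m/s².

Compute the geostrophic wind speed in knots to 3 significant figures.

Coriolis parameter at 70°N:
f = 2Ω sin φ = 2 × 7.29×10⁻⁵ × sin 70° = 1.37×10⁻⁴ s⁻¹
Height gradient: |∂Z/∂n| = 120 m / 426000 m = 2.82×10⁻⁴
On a pressure surface, geostrophic balance gives V_g = (g/f)|∂Z/∂n|:
V_g = 9.81 × 2.82×10⁻⁴ / 1.37×10⁻⁴ = 20.2 m/s
Converting: 20.2 m/s × 1.944 = 39.2 knots

39.2 knots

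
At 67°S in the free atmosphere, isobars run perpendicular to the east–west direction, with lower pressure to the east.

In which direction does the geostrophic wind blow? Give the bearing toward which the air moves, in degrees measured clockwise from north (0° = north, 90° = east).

The pressure-gradient force points toward the east (bearing 090°).
Geostrophic balance: in the Southern Hemisphere the Coriolis force deflects motion to the left, so the geostrophic wind blows 90° to the left of the pressure-gradient force (low pressure on the right).
Rotating 090° by 90° counterclockwise gives 000° — the wind blows toward the north.

000°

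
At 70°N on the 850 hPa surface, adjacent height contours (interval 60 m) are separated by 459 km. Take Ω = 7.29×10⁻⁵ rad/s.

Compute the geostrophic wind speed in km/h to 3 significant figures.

33.7 km/h

Coriolis parameter at 70°N:
f = 2Ω sin φ = 2 × 7.29×10⁻⁵ × sin 70° = 1.37×10⁻⁴ s⁻¹
Height gradient: |∂Z/∂n| = 60 m / 459000 m = 1.31×10⁻⁴
On a pressure surface, geostrophic balance gives V_g = (g/f)|∂Z/∂n|:
V_g = 9.81 × 1.31×10⁻⁴ / 1.37×10⁻⁴ = 9.36 m/s
Converting: 9.36 m/s × 3.6 = 33.7 km/h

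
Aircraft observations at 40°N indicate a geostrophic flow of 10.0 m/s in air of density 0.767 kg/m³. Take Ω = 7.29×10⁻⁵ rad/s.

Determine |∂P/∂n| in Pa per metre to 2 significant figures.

7.2×10⁻⁴ Pa/m

Coriolis parameter at 40°N:
f = 2Ω sin φ = 2 × 7.29×10⁻⁵ × sin 40° = 9.37×10⁻⁵ s⁻¹
Geostrophic balance rearranged: |∂P/∂n| = f ρ V_g
|∂P/∂n| = 9.37×10⁻⁵ × 0.767 × 10.0 = 7.19×10⁻⁴ Pa/m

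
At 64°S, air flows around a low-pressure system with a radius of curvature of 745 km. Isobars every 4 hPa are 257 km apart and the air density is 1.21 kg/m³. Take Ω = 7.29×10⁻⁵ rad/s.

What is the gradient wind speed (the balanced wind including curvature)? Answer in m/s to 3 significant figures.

8.99 m/s

Coriolis parameter at 64°S:
f = 2Ω sin φ = 2 × 7.29×10⁻⁵ × sin 64° = 1.31×10⁻⁴ s⁻¹
Pressure gradient: |∂P/∂n| = 400 Pa / 257000 m = 1.56×10⁻³ Pa/m
Geostrophic speed: V_g = |∂P/∂n|/(fρ) = 1.56×10⁻³/(1.31×10⁻⁴ × 1.21) = 9.82 m/s
Around a low, centrifugal force acts outward with Coriolis, so pressure-gradient force balances both:
(1/ρ)|∂P/∂n| = fV + V²/R  →  V² + fR·V − fR·V_g = 0
With fR = 1.31×10⁻⁴ × 745×10³ m = 97.6 m/s:
V = [−fR + √((fR)² + 4 fR V_g)]/2 = [−97.6 + √(97.6² + 4×97.6×9.82)]/2 = 8.99 m/s
Subgeostrophic (V < V_g = 9.82 m/s), as expected around a low.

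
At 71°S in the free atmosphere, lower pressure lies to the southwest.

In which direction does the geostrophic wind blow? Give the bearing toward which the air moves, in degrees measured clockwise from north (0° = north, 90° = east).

135°

The pressure-gradient force points toward the southwest (bearing 225°).
Geostrophic balance: in the Southern Hemisphere the Coriolis force deflects motion to the left, so the geostrophic wind blows 90° to the left of the pressure-gradient force (low pressure on the right).
Rotating 225° by 90° counterclockwise gives 135° — the wind blows toward the southeast.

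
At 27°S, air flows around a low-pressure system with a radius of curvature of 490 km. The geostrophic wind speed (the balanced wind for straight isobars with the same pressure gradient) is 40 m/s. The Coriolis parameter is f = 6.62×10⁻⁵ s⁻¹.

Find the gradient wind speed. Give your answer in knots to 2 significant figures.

45 knots

Around a low, centrifugal force acts outward with Coriolis, so pressure-gradient force balances both:
(1/ρ)|∂P/∂n| = fV + V²/R  →  V² + fR·V − fR·V_g = 0
With fR = 6.62×10⁻⁵ × 490×10³ m = 32.4 m/s:
V = [−fR + √((fR)² + 4 fR V_g)]/2 = [−32.4 + √(32.4² + 4×32.4×40)]/2 = 23.3 m/s
Subgeostrophic (V < V_g = 40 m/s), as expected around a low.
Converting: 23.3 m/s × 1.944 = 45 knots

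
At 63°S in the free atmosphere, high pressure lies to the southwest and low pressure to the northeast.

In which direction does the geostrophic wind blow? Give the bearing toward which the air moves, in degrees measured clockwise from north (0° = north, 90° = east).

315°

The pressure-gradient force points toward the northeast (bearing 045°).
Geostrophic balance: in the Southern Hemisphere the Coriolis force deflects motion to the left, so the geostrophic wind blows 90° to the left of the pressure-gradient force (low pressure on the right).
Rotating 045° by 90° counterclockwise gives 315° — the wind blows toward the northwest.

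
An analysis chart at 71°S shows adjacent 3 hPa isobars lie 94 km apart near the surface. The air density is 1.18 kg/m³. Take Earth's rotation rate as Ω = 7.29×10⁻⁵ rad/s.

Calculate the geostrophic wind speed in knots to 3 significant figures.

Coriolis parameter at 71°S:
f = 2Ω sin φ = 2 × 7.29×10⁻⁵ × sin 71° = 1.38×10⁻⁴ s⁻¹
Pressure gradient: |∂P/∂n| = 300 Pa / 94000 m = 3.19×10⁻³ Pa/m
Geostrophic balance (pressure-gradient force = Coriolis force):
V_g = (1/(fρ)) |∂P/∂n| = 3.19×10⁻³ / (1.38×10⁻⁴ × 1.18) = 19.6 m/s
Converting: 19.6 m/s × 1.944 = 38.1 knots

38.1 knots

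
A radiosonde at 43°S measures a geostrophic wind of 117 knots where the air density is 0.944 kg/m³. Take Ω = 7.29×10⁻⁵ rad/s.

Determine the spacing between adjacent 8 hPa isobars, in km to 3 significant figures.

Coriolis parameter at 43°S:
f = 2Ω sin φ = 2 × 7.29×10⁻⁵ × sin 43° = 9.94×10⁻⁵ s⁻¹
Wind speed in SI: 117 knots = 60.2 m/s
Geostrophic balance rearranged: |∂P/∂n| = f ρ V_g
|∂P/∂n| = 9.94×10⁻⁵ × 0.944 × 60.2 = 5.65×10⁻³ Pa/m
Isobar spacing: Δn = ΔP/|∂P/∂n| = 800 Pa / 5.65×10⁻³ Pa/m = 141597 m ≈ 142 km

142 km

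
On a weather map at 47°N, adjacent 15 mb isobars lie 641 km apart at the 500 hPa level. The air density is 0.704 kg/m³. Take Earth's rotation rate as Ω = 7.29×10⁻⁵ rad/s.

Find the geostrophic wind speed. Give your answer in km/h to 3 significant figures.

Coriolis parameter at 47°N:
f = 2Ω sin φ = 2 × 7.29×10⁻⁵ × sin 47° = 1.07×10⁻⁴ s⁻¹
Pressure gradient: |∂P/∂n| = 1500 Pa / 641000 m = 2.34×10⁻³ Pa/m
Geostrophic balance (pressure-gradient force = Coriolis force):
V_g = (1/(fρ)) |∂P/∂n| = 2.34×10⁻³ / (1.07×10⁻⁴ × 0.704) = 31.2 m/s
Converting: 31.2 m/s × 3.6 = 112 km/h

112 km/h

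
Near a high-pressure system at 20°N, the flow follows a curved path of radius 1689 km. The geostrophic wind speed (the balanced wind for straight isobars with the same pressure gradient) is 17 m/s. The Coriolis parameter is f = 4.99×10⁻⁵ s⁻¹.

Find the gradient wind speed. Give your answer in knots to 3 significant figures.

Around a high, pressure-gradient force acts outward with centrifugal, so Coriolis balances both:
fV = (1/ρ)|∂P/∂n| + V²/R  →  V² − fR·V + fR·V_g = 0
With fR = 4.99×10⁻⁵ × 1689×10³ m = 84.3 m/s:
V = [fR − √((fR)² − 4 fR V_g)]/2 = [84.3 − √(84.3² − 4×84.3×17)]/2 = 23.6 m/s
Supergeostrophic (V > V_g = 17 m/s), as expected around a high.
Converting: 23.6 m/s × 1.944 = 45.9 knots

45.9 knots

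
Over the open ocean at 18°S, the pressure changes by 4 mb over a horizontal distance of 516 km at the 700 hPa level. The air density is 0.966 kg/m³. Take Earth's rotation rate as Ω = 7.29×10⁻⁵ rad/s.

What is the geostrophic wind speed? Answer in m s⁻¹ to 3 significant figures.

Coriolis parameter at 18°S:
f = 2Ω sin φ = 2 × 7.29×10⁻⁵ × sin 18° = 4.51×10⁻⁵ s⁻¹
Pressure gradient: |∂P/∂n| = 400 Pa / 516000 m = 7.75×10⁻⁴ Pa/m
Geostrophic balance (pressure-gradient force = Coriolis force):
V_g = (1/(fρ)) |∂P/∂n| = 7.75×10⁻⁴ / (4.51×10⁻⁵ × 0.966) = 17.8 m/s

17.8 m s⁻¹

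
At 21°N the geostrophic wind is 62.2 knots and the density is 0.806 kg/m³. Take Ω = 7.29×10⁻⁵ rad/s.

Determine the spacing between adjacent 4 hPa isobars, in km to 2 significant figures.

300 km

Coriolis parameter at 21°N:
f = 2Ω sin φ = 2 × 7.29×10⁻⁵ × sin 21° = 5.23×10⁻⁵ s⁻¹
Wind speed in SI: 62.2 knots = 32.0 m/s
Geostrophic balance rearranged: |∂P/∂n| = f ρ V_g
|∂P/∂n| = 5.23×10⁻⁵ × 0.806 × 32.0 = 1.35×10⁻³ Pa/m
Isobar spacing: Δn = ΔP/|∂P/∂n| = 400 Pa / 1.35×10⁻³ Pa/m = 296831 m ≈ 300 km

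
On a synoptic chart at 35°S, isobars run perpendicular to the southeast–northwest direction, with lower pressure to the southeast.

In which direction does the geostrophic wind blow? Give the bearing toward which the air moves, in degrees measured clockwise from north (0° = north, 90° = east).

The pressure-gradient force points toward the southeast (bearing 135°).
Geostrophic balance: in the Southern Hemisphere the Coriolis force deflects motion to the left, so the geostrophic wind blows 90° to the left of the pressure-gradient force (low pressure on the right).
Rotating 135° by 90° counterclockwise gives 045° — the wind blows toward the northeast.

045°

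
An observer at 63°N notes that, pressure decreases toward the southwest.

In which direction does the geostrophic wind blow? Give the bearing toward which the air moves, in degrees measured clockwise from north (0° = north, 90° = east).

The pressure-gradient force points toward the southwest (bearing 225°).
Geostrophic balance: in the Northern Hemisphere the Coriolis force deflects motion to the right, so the geostrophic wind blows 90° to the right of the pressure-gradient force (low pressure on the left).
Rotating 225° by 90° clockwise gives 315° — the wind blows toward the northwest.

315°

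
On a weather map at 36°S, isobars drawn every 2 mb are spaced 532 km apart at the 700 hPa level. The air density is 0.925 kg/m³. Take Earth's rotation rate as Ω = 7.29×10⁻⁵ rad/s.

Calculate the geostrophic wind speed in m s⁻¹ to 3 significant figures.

4.74 m s⁻¹

Coriolis parameter at 36°S:
f = 2Ω sin φ = 2 × 7.29×10⁻⁵ × sin 36° = 8.57×10⁻⁵ s⁻¹
Pressure gradient: |∂P/∂n| = 200 Pa / 532000 m = 3.76×10⁻⁴ Pa/m
Geostrophic balance (pressure-gradient force = Coriolis force):
V_g = (1/(fρ)) |∂P/∂n| = 3.76×10⁻⁴ / (8.57×10⁻⁵ × 0.925) = 4.74 m/s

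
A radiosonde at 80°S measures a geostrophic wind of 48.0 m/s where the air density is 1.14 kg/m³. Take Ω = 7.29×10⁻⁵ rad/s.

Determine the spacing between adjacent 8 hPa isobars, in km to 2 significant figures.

Coriolis parameter at 80°S:
f = 2Ω sin φ = 2 × 7.29×10⁻⁵ × sin 80° = 1.44×10⁻⁴ s⁻¹
Geostrophic balance rearranged: |∂P/∂n| = f ρ V_g
|∂P/∂n| = 1.44×10⁻⁴ × 1.14 × 48.0 = 7.86×10⁻³ Pa/m
Isobar spacing: Δn = ΔP/|∂P/∂n| = 800 Pa / 7.86×10⁻³ Pa/m = 101820 m ≈ 100 km

100 km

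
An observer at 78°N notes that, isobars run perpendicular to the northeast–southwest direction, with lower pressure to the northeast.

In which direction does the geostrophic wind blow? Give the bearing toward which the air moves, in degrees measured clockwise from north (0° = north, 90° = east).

The pressure-gradient force points toward the northeast (bearing 045°).
Geostrophic balance: in the Northern Hemisphere the Coriolis force deflects motion to the right, so the geostrophic wind blows 90° to the right of the pressure-gradient force (low pressure on the left).
Rotating 045° by 90° clockwise gives 135° — the wind blows toward the southeast.

135°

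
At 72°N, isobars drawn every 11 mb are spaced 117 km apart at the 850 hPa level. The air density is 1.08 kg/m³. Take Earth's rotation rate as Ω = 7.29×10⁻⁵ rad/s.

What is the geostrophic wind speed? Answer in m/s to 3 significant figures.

Coriolis parameter at 72°N:
f = 2Ω sin φ = 2 × 7.29×10⁻⁵ × sin 72° = 1.39×10⁻⁴ s⁻¹
Pressure gradient: |∂P/∂n| = 1100 Pa / 117000 m = 9.40×10⁻³ Pa/m
Geostrophic balance (pressure-gradient force = Coriolis force):
V_g = (1/(fρ)) |∂P/∂n| = 9.40×10⁻³ / (1.39×10⁻⁴ × 1.08) = 62.8 m/s

62.8 m/s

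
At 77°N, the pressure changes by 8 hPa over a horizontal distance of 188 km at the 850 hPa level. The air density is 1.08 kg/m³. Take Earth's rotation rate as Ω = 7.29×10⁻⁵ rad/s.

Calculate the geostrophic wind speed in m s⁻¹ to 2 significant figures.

28 m s⁻¹

Coriolis parameter at 77°N:
f = 2Ω sin φ = 2 × 7.29×10⁻⁵ × sin 77° = 1.42×10⁻⁴ s⁻¹
Pressure gradient: |∂P/∂n| = 800 Pa / 188000 m = 4.26×10⁻³ Pa/m
Geostrophic balance (pressure-gradient force = Coriolis force):
V_g = (1/(fρ)) |∂P/∂n| = 4.26×10⁻³ / (1.42×10⁻⁴ × 1.08) = 27.7 m/s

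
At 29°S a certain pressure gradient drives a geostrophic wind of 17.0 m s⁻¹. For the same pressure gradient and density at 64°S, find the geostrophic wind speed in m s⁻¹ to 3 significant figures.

9.17 m s⁻¹

With the same pressure gradient and density, V_g ∝ 1/f ∝ 1/sin φ.
V₂ = V₁ · sin φ₁ / sin φ₂ = 17.0 × sin 29° / sin 64°
V₂ = 17.0 × 0.4848/0.8988 = 9.17 m s⁻¹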